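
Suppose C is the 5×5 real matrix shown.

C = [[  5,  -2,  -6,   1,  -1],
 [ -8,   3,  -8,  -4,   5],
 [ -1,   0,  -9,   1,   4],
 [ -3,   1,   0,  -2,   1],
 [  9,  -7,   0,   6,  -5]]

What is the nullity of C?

0

Row reduce to echelon form.
R2 ← R2 + (8/5)·R1: [0, -1/5, -88/5, -12/5, 17/5]
R3 ← R3 + (1/5)·R1: [0, -2/5, -51/5, 6/5, 19/5]
R4 ← R4 + (3/5)·R1: [0, -1/5, -18/5, -7/5, 2/5]
R5 ← R5 − (9/5)·R1: [0, -17/5, 54/5, 21/5, -16/5]
R3 ← R3 − (2)·R2: [0, 0, 25, 6, -3]
R4 ← R4 − R2: [0, 0, 14, 1, -3]
R5 ← R5 − (17)·R2: [0, 0, 310, 45, -61]
R4 ← R4 − (14/25)·R3: [0, 0, 0, -59/25, -33/25]
R5 ← R5 − (62/5)·R3: [0, 0, 0, -147/5, -119/5]
R5 ← R5 − (735/59)·R4: [0, 0, 0, 0, -434/59]
5 nonzero rows, so rank(C) = 5.
C has 5 columns; by rank–nullity, nullity = 5 − 5 = 0.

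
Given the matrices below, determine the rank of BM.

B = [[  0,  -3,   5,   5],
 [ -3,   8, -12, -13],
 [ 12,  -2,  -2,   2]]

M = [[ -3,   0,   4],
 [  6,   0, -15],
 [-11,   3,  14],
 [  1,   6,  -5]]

First compute BM:
[[-68,  45,  90],
 [176, -114, -235],
 [-24,   6,  40]]
Now row reduce the product.
R2 ← R2 + (44/17)·R1: [0, 42/17, -35/17]
R3 ← R3 − (6/17)·R1: [0, -168/17, 140/17]
R3 ← R3 + (4)·R2: [0, 0, 0]
2 nonzero rows, so rank(BM) = 2.

2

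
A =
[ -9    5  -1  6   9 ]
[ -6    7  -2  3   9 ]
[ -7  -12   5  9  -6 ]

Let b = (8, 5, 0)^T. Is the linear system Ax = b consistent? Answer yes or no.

no

Row reduce the augmented matrix [A | b].
R2 ← R2 − (2/3)·R1: [0, 11/3, -4/3, -1, 3, -1/3]
R3 ← R3 − (7/9)·R1: [0, -143/9, 52/9, 13/3, -13, -56/9]
R3 ← R3 + (13/3)·R2: [0, 0, 0, 0, 0, -23/3]
The echelon form has 3 nonzero rows; the last pivot sits in the augmented column, so rank(A) = 2 but rank([A|b]) = 3.
Since the ranks differ, the system is inconsistent.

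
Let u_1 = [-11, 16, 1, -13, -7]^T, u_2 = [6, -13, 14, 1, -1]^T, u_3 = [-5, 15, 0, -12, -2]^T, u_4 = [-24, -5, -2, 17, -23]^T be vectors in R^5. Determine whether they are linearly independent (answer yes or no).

yes

Form the matrix with these vectors as rows and row reduce.
R2 ← R2 + (6/11)·R1: [0, -47/11, 160/11, -67/11, -53/11]
R3 ← R3 − (5/11)·R1: [0, 85/11, -5/11, -67/11, 13/11]
R4 ← R4 − (24/11)·R1: [0, -439/11, -46/11, 499/11, -85/11]
R3 ← R3 + (85/47)·R2: [0, 0, 1215/47, -804/47, -354/47]
R4 ← R4 − (439/47)·R2: [0, 0, -6582/47, 4806/47, 1752/47]
R4 ← R4 + (2194/405)·R3: [0, 0, 0, 1294/135, -476/135]
4 nonzero rows, so the 4 vectors span a space of dimension 4.
Since 4 = 4, the vectors are linearly independent.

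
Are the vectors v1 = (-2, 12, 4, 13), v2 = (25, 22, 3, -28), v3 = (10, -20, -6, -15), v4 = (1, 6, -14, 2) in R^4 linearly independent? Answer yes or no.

yes

Form the matrix with these vectors as rows and row reduce.
R2 ← R2 + (25/2)·R1: [0, 172, 53, 269/2]
R3 ← R3 + (5)·R1: [0, 40, 14, 50]
R4 ← R4 + (1/2)·R1: [0, 12, -12, 17/2]
R3 ← R3 − (10/43)·R2: [0, 0, 72/43, 805/43]
R4 ← R4 − (3/43)·R2: [0, 0, -675/43, -38/43]
R4 ← R4 + (75/8)·R3: [0, 0, 0, 1397/8]
4 nonzero rows, so the 4 vectors span a space of dimension 4.
Since 4 = 4, the vectors are linearly independent.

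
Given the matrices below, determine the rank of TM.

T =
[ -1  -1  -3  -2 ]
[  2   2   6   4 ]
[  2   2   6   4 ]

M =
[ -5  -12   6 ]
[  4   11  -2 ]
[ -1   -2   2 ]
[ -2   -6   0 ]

First compute TM:
[[  8,  19, -10],
 [-16, -38,  20],
 [-16, -38,  20]]
Now row reduce the product.
R2 ← R2 + (2)·R1: [0, 0, 0]
R3 ← R3 + (2)·R1: [0, 0, 0]
1 nonzero row, so rank(TM) = 1.

1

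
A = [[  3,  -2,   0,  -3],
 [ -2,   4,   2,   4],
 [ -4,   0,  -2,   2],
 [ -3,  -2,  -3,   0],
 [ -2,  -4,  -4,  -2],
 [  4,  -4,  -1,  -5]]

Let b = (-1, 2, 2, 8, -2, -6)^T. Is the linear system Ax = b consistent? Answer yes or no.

Row reduce the augmented matrix [A | b].
R2 ← R2 + (2/3)·R1: [0, 8/3, 2, 2, 4/3]
R3 ← R3 + (4/3)·R1: [0, -8/3, -2, -2, 2/3]
R4 ← R4 + R1: [0, -4, -3, -3, 7]
R5 ← R5 + (2/3)·R1: [0, -16/3, -4, -4, -8/3]
R6 ← R6 − (4/3)·R1: [0, -4/3, -1, -1, -14/3]
R3 ← R3 + R2: [0, 0, 0, 0, 2]
R4 ← R4 + (3/2)·R2: [0, 0, 0, 0, 9]
R5 ← R5 + (2)·R2: [0, 0, 0, 0, 0]
R6 ← R6 + (1/2)·R2: [0, 0, 0, 0, -4]
R4 ← R4 − (9/2)·R3: [0, 0, 0, 0, 0]
R6 ← R6 + (2)·R3: [0, 0, 0, 0, 0]
The echelon form has 3 nonzero rows; the last pivot sits in the augmented column, so rank(A) = 2 but rank([A|b]) = 3.
Since the ranks differ, the system is inconsistent.

no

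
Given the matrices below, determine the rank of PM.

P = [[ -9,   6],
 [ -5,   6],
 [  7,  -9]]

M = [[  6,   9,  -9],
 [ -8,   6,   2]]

First compute PM:
[[-102, -45,  93],
 [-78,  -9,  57],
 [114,   9, -81]]
Now row reduce the product.
R2 ← R2 − (13/17)·R1: [0, 432/17, -240/17]
R3 ← R3 + (19/17)·R1: [0, -702/17, 390/17]
R3 ← R3 + (13/8)·R2: [0, 0, 0]
2 nonzero rows, so rank(PM) = 2.

2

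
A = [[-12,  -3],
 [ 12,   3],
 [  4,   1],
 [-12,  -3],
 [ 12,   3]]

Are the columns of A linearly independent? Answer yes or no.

no

Row reduce A to echelon form.
R2 ← R2 + R1: [0, 0]
R3 ← R3 + (1/3)·R1: [0, 0]
R4 ← R4 − R1: [0, 0]
R5 ← R5 + R1: [0, 0]
1 pivot among 2 columns.
Only 1 < 2 pivot columns, so the columns are linearly dependent.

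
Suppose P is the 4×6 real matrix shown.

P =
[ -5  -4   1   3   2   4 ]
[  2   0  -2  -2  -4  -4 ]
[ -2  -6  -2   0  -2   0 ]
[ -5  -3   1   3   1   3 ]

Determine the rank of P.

Row reduce to echelon form.
R2 ← R2 + (2/5)·R1: [0, -8/5, -8/5, -4/5, -16/5, -12/5]
R3 ← R3 − (2/5)·R1: [0, -22/5, -12/5, -6/5, -14/5, -8/5]
R4 ← R4 − R1: [0, 1, 0, 0, -1, -1]
R3 ← R3 − (11/4)·R2: [0, 0, 2, 1, 6, 5]
R4 ← R4 + (5/8)·R2: [0, 0, -1, -1/2, -3, -5/2]
R4 ← R4 + (1/2)·R3: [0, 0, 0, 0, 0, 0]
Echelon form has 3 nonzero rows, so rank(P) = 3.

3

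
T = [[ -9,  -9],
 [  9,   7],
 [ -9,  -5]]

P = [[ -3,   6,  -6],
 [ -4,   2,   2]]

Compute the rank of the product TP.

First compute TP:
[[ 63, -72,  36],
 [-55,  68, -40],
 [ 47, -64,  44]]
Now row reduce the product.
R2 ← R2 + (55/63)·R1: [0, 36/7, -60/7]
R3 ← R3 − (47/63)·R1: [0, -72/7, 120/7]
R3 ← R3 + (2)·R2: [0, 0, 0]
2 nonzero rows, so rank(TP) = 2.

2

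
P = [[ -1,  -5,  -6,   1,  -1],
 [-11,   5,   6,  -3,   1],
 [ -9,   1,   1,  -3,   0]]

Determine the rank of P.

Row reduce to echelon form.
R2 ← R2 − (11)·R1: [0, 60, 72, -14, 12]
R3 ← R3 − (9)·R1: [0, 46, 55, -12, 9]
R3 ← R3 − (23/30)·R2: [0, 0, -1/5, -19/15, -1/5]
Echelon form has 3 nonzero rows, so rank(P) = 3.

3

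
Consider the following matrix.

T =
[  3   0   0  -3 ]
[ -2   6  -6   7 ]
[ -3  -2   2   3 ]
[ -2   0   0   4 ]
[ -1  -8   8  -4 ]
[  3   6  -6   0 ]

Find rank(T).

Row reduce to echelon form.
R2 ← R2 + (2/3)·R1: [0, 6, -6, 5]
R3 ← R3 + R1: [0, -2, 2, 0]
R4 ← R4 + (2/3)·R1: [0, 0, 0, 2]
R5 ← R5 + (1/3)·R1: [0, -8, 8, -5]
R6 ← R6 − R1: [0, 6, -6, 3]
R3 ← R3 + (1/3)·R2: [0, 0, 0, 5/3]
R5 ← R5 + (4/3)·R2: [0, 0, 0, 5/3]
R6 ← R6 − R2: [0, 0, 0, -2]
R4 ← R4 − (6/5)·R3: [0, 0, 0, 0]
R5 ← R5 − R3: [0, 0, 0, 0]
R6 ← R6 + (6/5)·R3: [0, 0, 0, 0]
Echelon form has 3 nonzero rows, so rank(T) = 3.

3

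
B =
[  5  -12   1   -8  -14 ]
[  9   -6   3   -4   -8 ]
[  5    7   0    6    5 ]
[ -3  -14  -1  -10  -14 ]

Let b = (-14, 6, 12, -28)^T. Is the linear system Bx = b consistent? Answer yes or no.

yes

Row reduce the augmented matrix [B | b].
R2 ← R2 − (9/5)·R1: [0, 78/5, 6/5, 52/5, 86/5, 156/5]
R3 ← R3 − R1: [0, 19, -1, 14, 19, 26]
R4 ← R4 + (3/5)·R1: [0, -106/5, -2/5, -74/5, -112/5, -182/5]
R3 ← R3 − (95/78)·R2: [0, 0, -32/13, 4/3, -76/39, -12]
R4 ← R4 + (53/39)·R2: [0, 0, 16/13, -2/3, 38/39, 6]
R4 ← R4 + (1/2)·R3: [0, 0, 0, 0, 0, 0]
The echelon form has 3 nonzero rows, and every pivot lies in the first 5 columns, so rank(B) = rank([B|b]) = 3.
The system is consistent.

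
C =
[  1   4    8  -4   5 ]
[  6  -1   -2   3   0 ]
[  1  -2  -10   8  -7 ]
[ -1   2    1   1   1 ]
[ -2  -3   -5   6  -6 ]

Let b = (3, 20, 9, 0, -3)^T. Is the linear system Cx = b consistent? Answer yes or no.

Row reduce the augmented matrix [C | b].
R2 ← R2 − (6)·R1: [0, -25, -50, 27, -30, 2]
R3 ← R3 − R1: [0, -6, -18, 12, -12, 6]
R4 ← R4 + R1: [0, 6, 9, -3, 6, 3]
R5 ← R5 + (2)·R1: [0, 5, 11, -2, 4, 3]
R3 ← R3 − (6/25)·R2: [0, 0, -6, 138/25, -24/5, 138/25]
R4 ← R4 + (6/25)·R2: [0, 0, -3, 87/25, -6/5, 87/25]
R5 ← R5 + (1/5)·R2: [0, 0, 1, 17/5, -2, 17/5]
R4 ← R4 − (1/2)·R3: [0, 0, 0, 18/25, 6/5, 18/25]
R5 ← R5 + (1/6)·R3: [0, 0, 0, 108/25, -14/5, 108/25]
R5 ← R5 − (6)·R4: [0, 0, 0, 0, -10, 0]
The echelon form has 5 nonzero rows, and every pivot lies in the first 5 columns, so rank(C) = rank([C|b]) = 5.
The system is consistent.

yes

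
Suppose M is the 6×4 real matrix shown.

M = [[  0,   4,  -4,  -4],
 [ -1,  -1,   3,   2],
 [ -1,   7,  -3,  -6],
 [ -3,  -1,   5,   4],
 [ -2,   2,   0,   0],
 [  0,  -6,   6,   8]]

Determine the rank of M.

4

Row reduce to echelon form.
Swap R1 ↔ R2
R3 ← R3 − R1: [0, 8, -6, -8]
R4 ← R4 − (3)·R1: [0, 2, -4, -2]
R5 ← R5 − (2)·R1: [0, 4, -6, -4]
R3 ← R3 − (2)·R2: [0, 0, 2, 0]
R4 ← R4 − (1/2)·R2: [0, 0, -2, 0]
R5 ← R5 − R2: [0, 0, -2, 0]
R6 ← R6 + (3/2)·R2: [0, 0, 0, 2]
R4 ← R4 + R3: [0, 0, 0, 0]
R5 ← R5 + R3: [0, 0, 0, 0]
Swap R4 ↔ R6
Echelon form has 4 nonzero rows, so rank(M) = 4.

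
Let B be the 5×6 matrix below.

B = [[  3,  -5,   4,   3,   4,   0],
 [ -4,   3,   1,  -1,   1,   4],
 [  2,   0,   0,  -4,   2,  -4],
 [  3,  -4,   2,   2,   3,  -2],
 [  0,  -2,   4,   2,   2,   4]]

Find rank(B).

4

Row reduce to echelon form.
R2 ← R2 + (4/3)·R1: [0, -11/3, 19/3, 3, 19/3, 4]
R3 ← R3 − (2/3)·R1: [0, 10/3, -8/3, -6, -2/3, -4]
R4 ← R4 − R1: [0, 1, -2, -1, -1, -2]
R3 ← R3 + (10/11)·R2: [0, 0, 34/11, -36/11, 56/11, -4/11]
R4 ← R4 + (3/11)·R2: [0, 0, -3/11, -2/11, 8/11, -10/11]
R5 ← R5 − (6/11)·R2: [0, 0, 6/11, 4/11, -16/11, 20/11]
R4 ← R4 + (3/34)·R3: [0, 0, 0, -8/17, 20/17, -16/17]
R5 ← R5 − (3/17)·R3: [0, 0, 0, 16/17, -40/17, 32/17]
R5 ← R5 + (2)·R4: [0, 0, 0, 0, 0, 0]
Echelon form has 4 nonzero rows, so rank(B) = 4.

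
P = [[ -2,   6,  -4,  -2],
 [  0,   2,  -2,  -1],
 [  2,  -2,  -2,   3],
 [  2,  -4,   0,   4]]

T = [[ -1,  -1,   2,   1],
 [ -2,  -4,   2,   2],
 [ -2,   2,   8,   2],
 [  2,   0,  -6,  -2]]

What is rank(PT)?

2

First compute PT:
[[ -6, -30, -12,   6],
 [ -2, -12,  -6,   2],
 [ 12,   2, -34, -12],
 [ 14,  14, -28, -14]]
Now row reduce the product.
R2 ← R2 − (1/3)·R1: [0, -2, -2, 0]
R3 ← R3 + (2)·R1: [0, -58, -58, 0]
R4 ← R4 + (7/3)·R1: [0, -56, -56, 0]
R3 ← R3 − (29)·R2: [0, 0, 0, 0]
R4 ← R4 − (28)·R2: [0, 0, 0, 0]
2 nonzero rows, so rank(PT) = 2.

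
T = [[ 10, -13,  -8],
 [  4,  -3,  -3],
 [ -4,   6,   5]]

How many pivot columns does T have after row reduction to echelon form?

3

Row reduce to echelon form.
R2 ← R2 − (2/5)·R1: [0, 11/5, 1/5]
R3 ← R3 + (2/5)·R1: [0, 4/5, 9/5]
R3 ← R3 − (4/11)·R2: [0, 0, 19/11]
Echelon form has 3 nonzero rows, so rank(T) = 3.
Each nonzero row contributes one pivot column: 3 pivot columns.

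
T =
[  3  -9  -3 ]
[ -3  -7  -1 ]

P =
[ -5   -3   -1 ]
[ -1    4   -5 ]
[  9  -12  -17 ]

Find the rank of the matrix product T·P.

2

First compute TP:
[[-33,  -9,  93],
 [ 13,  -7,  55]]
Now row reduce the product.
R2 ← R2 + (13/33)·R1: [0, -116/11, 1008/11]
2 nonzero rows, so rank(TP) = 2.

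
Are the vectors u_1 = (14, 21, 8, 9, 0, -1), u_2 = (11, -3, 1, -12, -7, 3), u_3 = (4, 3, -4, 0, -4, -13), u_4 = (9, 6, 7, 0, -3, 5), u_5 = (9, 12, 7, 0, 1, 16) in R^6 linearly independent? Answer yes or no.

Form the matrix with these vectors as rows and row reduce.
R2 ← R2 − (11/14)·R1: [0, -39/2, -37/7, -267/14, -7, 53/14]
R3 ← R3 − (2/7)·R1: [0, -3, -44/7, -18/7, -4, -89/7]
R4 ← R4 − (9/14)·R1: [0, -15/2, 13/7, -81/14, -3, 79/14]
R5 ← R5 − (9/14)·R1: [0, -3/2, 13/7, -81/14, 1, 233/14]
R3 ← R3 − (2/13)·R2: [0, 0, -498/91, 33/91, -38/13, -1210/91]
R4 ← R4 − (5/13)·R2: [0, 0, 354/91, 141/91, -4/13, 381/91]
R5 ← R5 − (1/13)·R2: [0, 0, 206/91, -393/91, 20/13, 1488/91]
R4 ← R4 + (59/83)·R3: [0, 0, 0, 150/83, -198/83, -437/83]
R5 ← R5 + (103/249)·R3: [0, 0, 0, -346/83, 82/249, 2702/249]
R5 ← R5 + (173/75)·R4: [0, 0, 0, 0, -388/75, -97/75]
5 nonzero rows, so the 5 vectors span a space of dimension 5.
Since 5 = 5, the vectors are linearly independent.

yes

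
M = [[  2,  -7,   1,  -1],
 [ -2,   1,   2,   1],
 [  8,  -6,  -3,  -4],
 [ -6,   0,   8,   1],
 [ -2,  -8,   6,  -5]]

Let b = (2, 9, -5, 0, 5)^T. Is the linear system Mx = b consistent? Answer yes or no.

Row reduce the augmented matrix [M | b].
R2 ← R2 + R1: [0, -6, 3, 0, 11]
R3 ← R3 − (4)·R1: [0, 22, -7, 0, -13]
R4 ← R4 + (3)·R1: [0, -21, 11, -2, 6]
R5 ← R5 + R1: [0, -15, 7, -6, 7]
R3 ← R3 + (11/3)·R2: [0, 0, 4, 0, 82/3]
R4 ← R4 − (7/2)·R2: [0, 0, 1/2, -2, -65/2]
R5 ← R5 − (5/2)·R2: [0, 0, -1/2, -6, -41/2]
R4 ← R4 − (1/8)·R3: [0, 0, 0, -2, -431/12]
R5 ← R5 + (1/8)·R3: [0, 0, 0, -6, -205/12]
R5 ← R5 − (3)·R4: [0, 0, 0, 0, 272/3]
The echelon form has 5 nonzero rows; the last pivot sits in the augmented column, so rank(M) = 4 but rank([M|b]) = 5.
Since the ranks differ, the system is inconsistent.

no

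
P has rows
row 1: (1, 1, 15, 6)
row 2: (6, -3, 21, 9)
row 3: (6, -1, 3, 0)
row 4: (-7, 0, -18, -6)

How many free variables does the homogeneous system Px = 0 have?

1

Row reduce to echelon form.
R2 ← R2 − (6)·R1: [0, -9, -69, -27]
R3 ← R3 − (6)·R1: [0, -7, -87, -36]
R4 ← R4 + (7)·R1: [0, 7, 87, 36]
R3 ← R3 − (7/9)·R2: [0, 0, -100/3, -15]
R4 ← R4 + (7/9)·R2: [0, 0, 100/3, 15]
R4 ← R4 + R3: [0, 0, 0, 0]
3 nonzero rows, so rank(P) = 3.
P has 4 columns; by rank–nullity, nullity = 4 − 3 = 1.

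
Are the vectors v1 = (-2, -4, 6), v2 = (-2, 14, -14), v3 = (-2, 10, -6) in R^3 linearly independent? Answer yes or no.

yes

Form the matrix with these vectors as rows and row reduce.
R2 ← R2 − R1: [0, 18, -20]
R3 ← R3 − R1: [0, 14, -12]
R3 ← R3 − (7/9)·R2: [0, 0, 32/9]
3 nonzero rows, so the 3 vectors span a space of dimension 3.
Since 3 = 3, the vectors are linearly independent.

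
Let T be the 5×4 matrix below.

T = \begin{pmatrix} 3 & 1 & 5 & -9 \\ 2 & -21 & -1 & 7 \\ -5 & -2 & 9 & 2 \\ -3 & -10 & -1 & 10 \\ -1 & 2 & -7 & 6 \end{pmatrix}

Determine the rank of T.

3

Row reduce to echelon form.
R2 ← R2 − (2/3)·R1: [0, -65/3, -13/3, 13]
R3 ← R3 + (5/3)·R1: [0, -1/3, 52/3, -13]
R4 ← R4 + R1: [0, -9, 4, 1]
R5 ← R5 + (1/3)·R1: [0, 7/3, -16/3, 3]
R3 ← R3 − (1/65)·R2: [0, 0, 87/5, -66/5]
R4 ← R4 − (27/65)·R2: [0, 0, 29/5, -22/5]
R5 ← R5 + (7/65)·R2: [0, 0, -29/5, 22/5]
R4 ← R4 − (1/3)·R3: [0, 0, 0, 0]
R5 ← R5 + (1/3)·R3: [0, 0, 0, 0]
Echelon form has 3 nonzero rows, so rank(T) = 3.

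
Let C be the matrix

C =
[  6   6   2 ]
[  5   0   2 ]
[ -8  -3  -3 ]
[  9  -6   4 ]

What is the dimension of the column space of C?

2

Row reduce to echelon form.
R2 ← R2 − (5/6)·R1: [0, -5, 1/3]
R3 ← R3 + (4/3)·R1: [0, 5, -1/3]
R4 ← R4 − (3/2)·R1: [0, -15, 1]
R3 ← R3 + R2: [0, 0, 0]
R4 ← R4 − (3)·R2: [0, 0, 0]
Echelon form has 2 nonzero rows, so rank(C) = 2.
The column space has dimension equal to the rank: 2.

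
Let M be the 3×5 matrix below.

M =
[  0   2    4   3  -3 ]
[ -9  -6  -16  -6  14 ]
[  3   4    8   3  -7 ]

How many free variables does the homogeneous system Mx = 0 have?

2

Row reduce to echelon form.
Swap R1 ↔ R2
R3 ← R3 + (1/3)·R1: [0, 2, 8/3, 1, -7/3]
R3 ← R3 − R2: [0, 0, -4/3, -2, 2/3]
3 nonzero rows, so rank(M) = 3.
M has 5 columns; by rank–nullity, nullity = 5 − 3 = 2.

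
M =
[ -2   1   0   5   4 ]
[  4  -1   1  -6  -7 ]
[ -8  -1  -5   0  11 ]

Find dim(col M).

2

Row reduce to echelon form.
R2 ← R2 + (2)·R1: [0, 1, 1, 4, 1]
R3 ← R3 − (4)·R1: [0, -5, -5, -20, -5]
R3 ← R3 + (5)·R2: [0, 0, 0, 0, 0]
Echelon form has 2 nonzero rows, so rank(M) = 2.
The column space has dimension equal to the rank: 2.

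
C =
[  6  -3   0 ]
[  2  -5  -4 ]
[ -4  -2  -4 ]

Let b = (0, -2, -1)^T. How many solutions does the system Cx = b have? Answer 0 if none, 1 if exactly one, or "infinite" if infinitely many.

0

Row reduce the augmented matrix [C | b].
R2 ← R2 − (1/3)·R1: [0, -4, -4, -2]
R3 ← R3 + (2/3)·R1: [0, -4, -4, -1]
R3 ← R3 − R2: [0, 0, 0, 1]
The echelon form has 3 nonzero rows; the last pivot sits in the augmented column, so rank(C) = 2 but rank([C|b]) = 3.
Since the ranks differ, the system is inconsistent.
It has no solutions.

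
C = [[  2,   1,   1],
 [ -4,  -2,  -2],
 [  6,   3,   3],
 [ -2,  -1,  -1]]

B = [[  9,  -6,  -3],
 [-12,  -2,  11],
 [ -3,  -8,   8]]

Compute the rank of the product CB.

1

First compute CB:
[[  3, -22,  13],
 [ -6,  44, -26],
 [  9, -66,  39],
 [ -3,  22, -13]]
Now row reduce the product.
R2 ← R2 + (2)·R1: [0, 0, 0]
R3 ← R3 − (3)·R1: [0, 0, 0]
R4 ← R4 + R1: [0, 0, 0]
1 nonzero row, so rank(CB) = 1.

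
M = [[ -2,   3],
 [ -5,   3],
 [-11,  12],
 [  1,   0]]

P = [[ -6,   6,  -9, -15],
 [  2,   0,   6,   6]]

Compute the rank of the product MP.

2

First compute MP:
[[ 18, -12,  36,  48],
 [ 36, -30,  63,  93],
 [ 90, -66, 171, 237],
 [ -6,   6,  -9, -15]]
Now row reduce the product.
R2 ← R2 − (2)·R1: [0, -6, -9, -3]
R3 ← R3 − (5)·R1: [0, -6, -9, -3]
R4 ← R4 + (1/3)·R1: [0, 2, 3, 1]
R3 ← R3 − R2: [0, 0, 0, 0]
R4 ← R4 + (1/3)·R2: [0, 0, 0, 0]
2 nonzero rows, so rank(MP) = 2.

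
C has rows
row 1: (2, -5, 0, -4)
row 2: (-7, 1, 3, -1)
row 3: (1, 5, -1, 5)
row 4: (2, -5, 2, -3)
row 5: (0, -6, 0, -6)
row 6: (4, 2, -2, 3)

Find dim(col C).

Row reduce to echelon form.
R2 ← R2 + (7/2)·R1: [0, -33/2, 3, -15]
R3 ← R3 − (1/2)·R1: [0, 15/2, -1, 7]
R4 ← R4 − R1: [0, 0, 2, 1]
R6 ← R6 − (2)·R1: [0, 12, -2, 11]
R3 ← R3 + (5/11)·R2: [0, 0, 4/11, 2/11]
R5 ← R5 − (4/11)·R2: [0, 0, -12/11, -6/11]
R6 ← R6 + (8/11)·R2: [0, 0, 2/11, 1/11]
R4 ← R4 − (11/2)·R3: [0, 0, 0, 0]
R5 ← R5 + (3)·R3: [0, 0, 0, 0]
R6 ← R6 − (1/2)·R3: [0, 0, 0, 0]
Echelon form has 3 nonzero rows, so rank(C) = 3.
The column space has dimension equal to the rank: 3.

3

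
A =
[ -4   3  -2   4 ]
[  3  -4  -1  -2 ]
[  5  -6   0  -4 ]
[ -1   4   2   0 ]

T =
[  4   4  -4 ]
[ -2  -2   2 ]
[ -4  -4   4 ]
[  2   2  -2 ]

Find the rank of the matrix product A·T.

First compute AT:
[[ -6,  -6,   6],
 [ 20,  20, -20],
 [ 24,  24, -24],
 [-20, -20,  20]]
Now row reduce the product.
R2 ← R2 + (10/3)·R1: [0, 0, 0]
R3 ← R3 + (4)·R1: [0, 0, 0]
R4 ← R4 − (10/3)·R1: [0, 0, 0]
1 nonzero row, so rank(AT) = 1.

1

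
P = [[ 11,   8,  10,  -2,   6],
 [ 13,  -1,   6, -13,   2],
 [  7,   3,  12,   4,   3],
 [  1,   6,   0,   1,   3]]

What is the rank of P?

Row reduce to echelon form.
R2 ← R2 − (13/11)·R1: [0, -115/11, -64/11, -117/11, -56/11]
R3 ← R3 − (7/11)·R1: [0, -23/11, 62/11, 58/11, -9/11]
R4 ← R4 − (1/11)·R1: [0, 58/11, -10/11, 13/11, 27/11]
R3 ← R3 − (1/5)·R2: [0, 0, 34/5, 37/5, 1/5]
R4 ← R4 + (58/115)·R2: [0, 0, -442/115, -481/115, -13/115]
R4 ← R4 + (13/23)·R3: [0, 0, 0, 0, 0]
Echelon form has 3 nonzero rows, so rank(P) = 3.

3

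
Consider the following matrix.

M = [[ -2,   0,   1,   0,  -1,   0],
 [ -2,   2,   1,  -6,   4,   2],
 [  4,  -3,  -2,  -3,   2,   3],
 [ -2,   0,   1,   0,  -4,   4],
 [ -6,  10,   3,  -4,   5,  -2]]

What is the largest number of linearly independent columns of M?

4

Row reduce to echelon form.
R2 ← R2 − R1: [0, 2, 0, -6, 5, 2]
R3 ← R3 + (2)·R1: [0, -3, 0, -3, 0, 3]
R4 ← R4 − R1: [0, 0, 0, 0, -3, 4]
R5 ← R5 − (3)·R1: [0, 10, 0, -4, 8, -2]
R3 ← R3 + (3/2)·R2: [0, 0, 0, -12, 15/2, 6]
R5 ← R5 − (5)·R2: [0, 0, 0, 26, -17, -12]
R5 ← R5 + (13/6)·R3: [0, 0, 0, 0, -3/4, 1]
R5 ← R5 − (1/4)·R4: [0, 0, 0, 0, 0, 0]
Echelon form has 4 nonzero rows, so rank(M) = 4.
The rank gives the maximum number of linearly independent columns: 4.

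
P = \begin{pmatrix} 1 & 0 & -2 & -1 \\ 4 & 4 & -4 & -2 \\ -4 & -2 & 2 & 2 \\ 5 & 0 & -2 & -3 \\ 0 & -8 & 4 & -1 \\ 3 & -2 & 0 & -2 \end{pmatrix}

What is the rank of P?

3

Row reduce to echelon form.
R2 ← R2 − (4)·R1: [0, 4, 4, 2]
R3 ← R3 + (4)·R1: [0, -2, -6, -2]
R4 ← R4 − (5)·R1: [0, 0, 8, 2]
R6 ← R6 − (3)·R1: [0, -2, 6, 1]
R3 ← R3 + (1/2)·R2: [0, 0, -4, -1]
R5 ← R5 + (2)·R2: [0, 0, 12, 3]
R6 ← R6 + (1/2)·R2: [0, 0, 8, 2]
R4 ← R4 + (2)·R3: [0, 0, 0, 0]
R5 ← R5 + (3)·R3: [0, 0, 0, 0]
R6 ← R6 + (2)·R3: [0, 0, 0, 0]
Echelon form has 3 nonzero rows, so rank(P) = 3.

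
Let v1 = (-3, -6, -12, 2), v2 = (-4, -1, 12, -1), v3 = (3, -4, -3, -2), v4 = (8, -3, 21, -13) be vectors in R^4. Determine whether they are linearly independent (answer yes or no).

Form the matrix with these vectors as rows and row reduce.
R2 ← R2 − (4/3)·R1: [0, 7, 28, -11/3]
R3 ← R3 + R1: [0, -10, -15, 0]
R4 ← R4 + (8/3)·R1: [0, -19, -11, -23/3]
R3 ← R3 + (10/7)·R2: [0, 0, 25, -110/21]
R4 ← R4 + (19/7)·R2: [0, 0, 65, -370/21]
R4 ← R4 − (13/5)·R3: [0, 0, 0, -4]
4 nonzero rows, so the 4 vectors span a space of dimension 4.
Since 4 = 4, the vectors are linearly independent.

yes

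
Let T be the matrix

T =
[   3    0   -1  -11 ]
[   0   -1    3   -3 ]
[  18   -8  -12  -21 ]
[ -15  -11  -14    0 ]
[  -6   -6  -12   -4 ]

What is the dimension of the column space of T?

4

Row reduce to echelon form.
R3 ← R3 − (6)·R1: [0, -8, -6, 45]
R4 ← R4 + (5)·R1: [0, -11, -19, -55]
R5 ← R5 + (2)·R1: [0, -6, -14, -26]
R3 ← R3 − (8)·R2: [0, 0, -30, 69]
R4 ← R4 − (11)·R2: [0, 0, -52, -22]
R5 ← R5 − (6)·R2: [0, 0, -32, -8]
R4 ← R4 − (26/15)·R3: [0, 0, 0, -708/5]
R5 ← R5 − (16/15)·R3: [0, 0, 0, -408/5]
R5 ← R5 − (34/59)·R4: [0, 0, 0, 0]
Echelon form has 4 nonzero rows, so rank(T) = 4.
The column space has dimension equal to the rank: 4.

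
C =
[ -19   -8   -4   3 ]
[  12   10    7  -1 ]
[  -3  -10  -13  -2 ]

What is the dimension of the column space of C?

3

Row reduce to echelon form.
R2 ← R2 + (12/19)·R1: [0, 94/19, 85/19, 17/19]
R3 ← R3 − (3/19)·R1: [0, -166/19, -235/19, -47/19]
R3 ← R3 + (83/47)·R2: [0, 0, -210/47, -42/47]
Echelon form has 3 nonzero rows, so rank(C) = 3.
The column space has dimension equal to the rank: 3.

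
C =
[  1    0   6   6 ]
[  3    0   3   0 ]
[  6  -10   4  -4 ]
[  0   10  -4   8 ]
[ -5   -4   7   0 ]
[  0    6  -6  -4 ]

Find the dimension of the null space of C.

Row reduce to echelon form.
R2 ← R2 − (3)·R1: [0, 0, -15, -18]
R3 ← R3 − (6)·R1: [0, -10, -32, -40]
R5 ← R5 + (5)·R1: [0, -4, 37, 30]
Swap R2 ↔ R3
R4 ← R4 + R2: [0, 0, -36, -32]
R5 ← R5 − (2/5)·R2: [0, 0, 249/5, 46]
R6 ← R6 + (3/5)·R2: [0, 0, -126/5, -28]
R4 ← R4 − (12/5)·R3: [0, 0, 0, 56/5]
R5 ← R5 + (83/25)·R3: [0, 0, 0, -344/25]
R6 ← R6 − (42/25)·R3: [0, 0, 0, 56/25]
R5 ← R5 + (43/35)·R4: [0, 0, 0, 0]
R6 ← R6 − (1/5)·R4: [0, 0, 0, 0]
4 nonzero rows, so rank(C) = 4.
C has 4 columns; by rank–nullity, nullity = 4 − 4 = 0.

0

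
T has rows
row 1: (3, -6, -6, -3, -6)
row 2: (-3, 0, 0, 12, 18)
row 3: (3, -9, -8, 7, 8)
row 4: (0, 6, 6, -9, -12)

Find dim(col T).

3

Row reduce to echelon form.
R2 ← R2 + R1: [0, -6, -6, 9, 12]
R3 ← R3 − R1: [0, -3, -2, 10, 14]
R3 ← R3 − (1/2)·R2: [0, 0, 1, 11/2, 8]
R4 ← R4 + R2: [0, 0, 0, 0, 0]
Echelon form has 3 nonzero rows, so rank(T) = 3.
The column space has dimension equal to the rank: 3.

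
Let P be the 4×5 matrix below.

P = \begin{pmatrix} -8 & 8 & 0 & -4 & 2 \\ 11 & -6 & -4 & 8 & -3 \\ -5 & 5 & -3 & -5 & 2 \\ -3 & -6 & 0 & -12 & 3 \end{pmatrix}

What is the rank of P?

3

Row reduce to echelon form.
R2 ← R2 + (11/8)·R1: [0, 5, -4, 5/2, -1/4]
R3 ← R3 − (5/8)·R1: [0, 0, -3, -5/2, 3/4]
R4 ← R4 − (3/8)·R1: [0, -9, 0, -21/2, 9/4]
R4 ← R4 + (9/5)·R2: [0, 0, -36/5, -6, 9/5]
R4 ← R4 − (12/5)·R3: [0, 0, 0, 0, 0]
Echelon form has 3 nonzero rows, so rank(P) = 3.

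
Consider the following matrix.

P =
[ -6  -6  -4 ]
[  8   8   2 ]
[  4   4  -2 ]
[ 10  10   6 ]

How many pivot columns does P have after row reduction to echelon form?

2

Row reduce to echelon form.
R2 ← R2 + (4/3)·R1: [0, 0, -10/3]
R3 ← R3 + (2/3)·R1: [0, 0, -14/3]
R4 ← R4 + (5/3)·R1: [0, 0, -2/3]
R3 ← R3 − (7/5)·R2: [0, 0, 0]
R4 ← R4 − (1/5)·R2: [0, 0, 0]
Echelon form has 2 nonzero rows, so rank(P) = 2.
Each nonzero row contributes one pivot column: 2 pivot columns.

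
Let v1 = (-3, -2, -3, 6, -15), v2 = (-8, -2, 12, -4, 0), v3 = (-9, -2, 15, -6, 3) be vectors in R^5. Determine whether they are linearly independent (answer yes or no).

no

Form the matrix with these vectors as rows and row reduce.
R2 ← R2 − (8/3)·R1: [0, 10/3, 20, -20, 40]
R3 ← R3 − (3)·R1: [0, 4, 24, -24, 48]
R3 ← R3 − (6/5)·R2: [0, 0, 0, 0, 0]
2 nonzero rows, so the 3 vectors span a space of dimension 2.
Since 2 < 3, the vectors are linearly dependent.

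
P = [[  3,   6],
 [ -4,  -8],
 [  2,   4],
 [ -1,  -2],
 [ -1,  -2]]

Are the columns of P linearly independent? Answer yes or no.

Row reduce P to echelon form.
R2 ← R2 + (4/3)·R1: [0, 0]
R3 ← R3 − (2/3)·R1: [0, 0]
R4 ← R4 + (1/3)·R1: [0, 0]
R5 ← R5 + (1/3)·R1: [0, 0]
1 pivot among 2 columns.
Only 1 < 2 pivot columns, so the columns are linearly dependent.

no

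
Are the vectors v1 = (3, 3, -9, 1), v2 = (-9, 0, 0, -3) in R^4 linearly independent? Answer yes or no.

yes

Form the matrix with these vectors as rows and row reduce.
R2 ← R2 + (3)·R1: [0, 9, -27, 0]
2 nonzero rows, so the 2 vectors span a space of dimension 2.
Since 2 = 2, the vectors are linearly independent.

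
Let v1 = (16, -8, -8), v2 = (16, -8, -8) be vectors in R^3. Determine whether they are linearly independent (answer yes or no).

Form the matrix with these vectors as rows and row reduce.
R2 ← R2 − R1: [0, 0, 0]
1 nonzero row, so the 2 vectors span a space of dimension 1.
Since 1 < 2, the vectors are linearly dependent.

no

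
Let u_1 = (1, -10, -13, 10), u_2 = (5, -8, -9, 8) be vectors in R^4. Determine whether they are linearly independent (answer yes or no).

yes

Form the matrix with these vectors as rows and row reduce.
R2 ← R2 − (5)·R1: [0, 42, 56, -42]
2 nonzero rows, so the 2 vectors span a space of dimension 2.
Since 2 = 2, the vectors are linearly independent.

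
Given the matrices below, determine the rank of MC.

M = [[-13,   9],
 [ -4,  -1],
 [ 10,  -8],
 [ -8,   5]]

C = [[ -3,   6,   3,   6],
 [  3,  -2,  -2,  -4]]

First compute MC:
[[ 66, -96, -57, -114],
 [  9, -22, -10, -20],
 [-54,  76,  46,  92],
 [ 39, -58, -34, -68]]
Now row reduce the product.
R2 ← R2 − (3/22)·R1: [0, -98/11, -49/22, -49/11]
R3 ← R3 + (9/11)·R1: [0, -28/11, -7/11, -14/11]
R4 ← R4 − (13/22)·R1: [0, -14/11, -7/22, -7/11]
R3 ← R3 − (2/7)·R2: [0, 0, 0, 0]
R4 ← R4 − (1/7)·R2: [0, 0, 0, 0]
2 nonzero rows, so rank(MC) = 2.

2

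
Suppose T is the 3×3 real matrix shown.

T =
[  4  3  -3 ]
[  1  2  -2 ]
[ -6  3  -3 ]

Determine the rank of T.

2

Row reduce to echelon form.
R2 ← R2 − (1/4)·R1: [0, 5/4, -5/4]
R3 ← R3 + (3/2)·R1: [0, 15/2, -15/2]
R3 ← R3 − (6)·R2: [0, 0, 0]
Echelon form has 2 nonzero rows, so rank(T) = 2.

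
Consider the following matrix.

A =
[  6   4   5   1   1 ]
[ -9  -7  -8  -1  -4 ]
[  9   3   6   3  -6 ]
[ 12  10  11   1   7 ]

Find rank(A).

2

Row reduce to echelon form.
R2 ← R2 + (3/2)·R1: [0, -1, -1/2, 1/2, -5/2]
R3 ← R3 − (3/2)·R1: [0, -3, -3/2, 3/2, -15/2]
R4 ← R4 − (2)·R1: [0, 2, 1, -1, 5]
R3 ← R3 − (3)·R2: [0, 0, 0, 0, 0]
R4 ← R4 + (2)·R2: [0, 0, 0, 0, 0]
Echelon form has 2 nonzero rows, so rank(A) = 2.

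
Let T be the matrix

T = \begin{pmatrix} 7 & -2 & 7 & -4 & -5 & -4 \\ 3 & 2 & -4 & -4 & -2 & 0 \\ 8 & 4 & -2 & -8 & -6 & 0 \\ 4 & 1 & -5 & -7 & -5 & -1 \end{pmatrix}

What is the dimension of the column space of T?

4

Row reduce to echelon form.
R2 ← R2 − (3/7)·R1: [0, 20/7, -7, -16/7, 1/7, 12/7]
R3 ← R3 − (8/7)·R1: [0, 44/7, -10, -24/7, -2/7, 32/7]
R4 ← R4 − (4/7)·R1: [0, 15/7, -9, -33/7, -15/7, 9/7]
R3 ← R3 − (11/5)·R2: [0, 0, 27/5, 8/5, -3/5, 4/5]
R4 ← R4 − (3/4)·R2: [0, 0, -15/4, -3, -9/4, 0]
R4 ← R4 + (25/36)·R3: [0, 0, 0, -17/9, -8/3, 5/9]
Echelon form has 4 nonzero rows, so rank(T) = 4.
The column space has dimension equal to the rank: 4.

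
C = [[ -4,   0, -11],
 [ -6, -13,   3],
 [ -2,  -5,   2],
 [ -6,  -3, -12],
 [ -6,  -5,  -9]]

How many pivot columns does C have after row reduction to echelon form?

Row reduce to echelon form.
R2 ← R2 − (3/2)·R1: [0, -13, 39/2]
R3 ← R3 − (1/2)·R1: [0, -5, 15/2]
R4 ← R4 − (3/2)·R1: [0, -3, 9/2]
R5 ← R5 − (3/2)·R1: [0, -5, 15/2]
R3 ← R3 − (5/13)·R2: [0, 0, 0]
R4 ← R4 − (3/13)·R2: [0, 0, 0]
R5 ← R5 − (5/13)·R2: [0, 0, 0]
Echelon form has 2 nonzero rows, so rank(C) = 2.
Each nonzero row contributes one pivot column: 2 pivot columns.

2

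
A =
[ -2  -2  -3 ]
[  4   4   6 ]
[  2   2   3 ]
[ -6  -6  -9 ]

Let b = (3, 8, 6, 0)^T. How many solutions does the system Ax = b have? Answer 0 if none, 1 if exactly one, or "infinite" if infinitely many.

0

Row reduce the augmented matrix [A | b].
R2 ← R2 + (2)·R1: [0, 0, 0, 14]
R3 ← R3 + R1: [0, 0, 0, 9]
R4 ← R4 − (3)·R1: [0, 0, 0, -9]
R3 ← R3 − (9/14)·R2: [0, 0, 0, 0]
R4 ← R4 + (9/14)·R2: [0, 0, 0, 0]
The echelon form has 2 nonzero rows; the last pivot sits in the augmented column, so rank(A) = 1 but rank([A|b]) = 2.
Since the ranks differ, the system is inconsistent.
It has no solutions.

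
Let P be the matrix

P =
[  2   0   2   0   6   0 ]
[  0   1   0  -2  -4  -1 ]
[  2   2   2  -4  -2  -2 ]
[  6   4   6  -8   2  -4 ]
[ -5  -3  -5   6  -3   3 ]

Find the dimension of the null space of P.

Row reduce to echelon form.
R3 ← R3 − R1: [0, 2, 0, -4, -8, -2]
R4 ← R4 − (3)·R1: [0, 4, 0, -8, -16, -4]
R5 ← R5 + (5/2)·R1: [0, -3, 0, 6, 12, 3]
R3 ← R3 − (2)·R2: [0, 0, 0, 0, 0, 0]
R4 ← R4 − (4)·R2: [0, 0, 0, 0, 0, 0]
R5 ← R5 + (3)·R2: [0, 0, 0, 0, 0, 0]
2 nonzero rows, so rank(P) = 2.
P has 6 columns; by rank–nullity, nullity = 6 − 2 = 4.

4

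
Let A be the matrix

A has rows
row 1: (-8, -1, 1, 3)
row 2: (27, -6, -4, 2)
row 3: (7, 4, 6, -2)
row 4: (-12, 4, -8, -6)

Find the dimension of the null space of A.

Row reduce to echelon form.
R2 ← R2 + (27/8)·R1: [0, -75/8, -5/8, 97/8]
R3 ← R3 + (7/8)·R1: [0, 25/8, 55/8, 5/8]
R4 ← R4 − (3/2)·R1: [0, 11/2, -19/2, -21/2]
R3 ← R3 + (1/3)·R2: [0, 0, 20/3, 14/3]
R4 ← R4 + (44/75)·R2: [0, 0, -148/15, -254/75]
R4 ← R4 + (37/25)·R3: [0, 0, 0, 88/25]
4 nonzero rows, so rank(A) = 4.
A has 4 columns; by rank–nullity, nullity = 4 − 4 = 0.

0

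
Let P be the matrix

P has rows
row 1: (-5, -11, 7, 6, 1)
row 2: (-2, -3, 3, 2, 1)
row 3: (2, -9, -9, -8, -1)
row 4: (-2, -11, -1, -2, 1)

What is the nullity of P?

Row reduce to echelon form.
R2 ← R2 − (2/5)·R1: [0, 7/5, 1/5, -2/5, 3/5]
R3 ← R3 + (2/5)·R1: [0, -67/5, -31/5, -28/5, -3/5]
R4 ← R4 − (2/5)·R1: [0, -33/5, -19/5, -22/5, 3/5]
R3 ← R3 + (67/7)·R2: [0, 0, -30/7, -66/7, 36/7]
R4 ← R4 + (33/7)·R2: [0, 0, -20/7, -44/7, 24/7]
R4 ← R4 − (2/3)·R3: [0, 0, 0, 0, 0]
3 nonzero rows, so rank(P) = 3.
P has 5 columns; by rank–nullity, nullity = 5 − 3 = 2.

2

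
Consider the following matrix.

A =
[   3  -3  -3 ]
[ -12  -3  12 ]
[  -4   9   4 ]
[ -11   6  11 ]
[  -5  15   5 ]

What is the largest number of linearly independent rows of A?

2

Row reduce to echelon form.
R2 ← R2 + (4)·R1: [0, -15, 0]
R3 ← R3 + (4/3)·R1: [0, 5, 0]
R4 ← R4 + (11/3)·R1: [0, -5, 0]
R5 ← R5 + (5/3)·R1: [0, 10, 0]
R3 ← R3 + (1/3)·R2: [0, 0, 0]
R4 ← R4 − (1/3)·R2: [0, 0, 0]
R5 ← R5 + (2/3)·R2: [0, 0, 0]
Echelon form has 2 nonzero rows, so rank(A) = 2.
The rank gives the maximum number of linearly independent rows: 2.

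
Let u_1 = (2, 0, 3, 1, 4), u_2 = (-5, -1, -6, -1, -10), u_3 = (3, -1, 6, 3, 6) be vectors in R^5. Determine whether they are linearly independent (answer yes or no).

no

Form the matrix with these vectors as rows and row reduce.
R2 ← R2 + (5/2)·R1: [0, -1, 3/2, 3/2, 0]
R3 ← R3 − (3/2)·R1: [0, -1, 3/2, 3/2, 0]
R3 ← R3 − R2: [0, 0, 0, 0, 0]
2 nonzero rows, so the 3 vectors span a space of dimension 2.
Since 2 < 3, the vectors are linearly dependent.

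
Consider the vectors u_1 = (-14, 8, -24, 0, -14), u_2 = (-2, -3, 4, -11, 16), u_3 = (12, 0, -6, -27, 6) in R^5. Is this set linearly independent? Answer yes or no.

Form the matrix with these vectors as rows and row reduce.
R2 ← R2 − (1/7)·R1: [0, -29/7, 52/7, -11, 18]
R3 ← R3 + (6/7)·R1: [0, 48/7, -186/7, -27, -6]
R3 ← R3 + (48/29)·R2: [0, 0, -414/29, -1311/29, 690/29]
3 nonzero rows, so the 3 vectors span a space of dimension 3.
Since 3 = 3, the vectors are linearly independent.

yes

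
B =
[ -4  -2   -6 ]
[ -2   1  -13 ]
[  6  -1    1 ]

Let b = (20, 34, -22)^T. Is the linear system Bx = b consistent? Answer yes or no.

yes

Row reduce the augmented matrix [B | b].
R2 ← R2 − (1/2)·R1: [0, 2, -10, 24]
R3 ← R3 + (3/2)·R1: [0, -4, -8, 8]
R3 ← R3 + (2)·R2: [0, 0, -28, 56]
The echelon form has 3 nonzero rows, and every pivot lies in the first 3 columns, so rank(B) = rank([B|b]) = 3.
The system is consistent.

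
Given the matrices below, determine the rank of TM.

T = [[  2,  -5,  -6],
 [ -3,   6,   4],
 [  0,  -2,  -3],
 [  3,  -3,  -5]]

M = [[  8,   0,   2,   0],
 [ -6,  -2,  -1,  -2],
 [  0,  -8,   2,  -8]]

2

First compute TM:
[[ 46,  58,  -3,  58],
 [-60, -44,  -4, -44],
 [ 12,  28,  -4,  28],
 [ 42,  46,  -1,  46]]
Now row reduce the product.
R2 ← R2 + (30/23)·R1: [0, 728/23, -182/23, 728/23]
R3 ← R3 − (6/23)·R1: [0, 296/23, -74/23, 296/23]
R4 ← R4 − (21/23)·R1: [0, -160/23, 40/23, -160/23]
R3 ← R3 − (37/91)·R2: [0, 0, 0, 0]
R4 ← R4 + (20/91)·R2: [0, 0, 0, 0]
2 nonzero rows, so rank(TM) = 2.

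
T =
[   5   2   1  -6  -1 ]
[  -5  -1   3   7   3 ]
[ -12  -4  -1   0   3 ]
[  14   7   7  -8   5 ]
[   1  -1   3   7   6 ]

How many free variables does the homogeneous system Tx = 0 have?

0

Row reduce to echelon form.
R2 ← R2 + R1: [0, 1, 4, 1, 2]
R3 ← R3 + (12/5)·R1: [0, 4/5, 7/5, -72/5, 3/5]
R4 ← R4 − (14/5)·R1: [0, 7/5, 21/5, 44/5, 39/5]
R5 ← R5 − (1/5)·R1: [0, -7/5, 14/5, 41/5, 31/5]
R3 ← R3 − (4/5)·R2: [0, 0, -9/5, -76/5, -1]
R4 ← R4 − (7/5)·R2: [0, 0, -7/5, 37/5, 5]
R5 ← R5 + (7/5)·R2: [0, 0, 42/5, 48/5, 9]
R4 ← R4 − (7/9)·R3: [0, 0, 0, 173/9, 52/9]
R5 ← R5 + (14/3)·R3: [0, 0, 0, -184/3, 13/3]
R5 ← R5 + (552/173)·R4: [0, 0, 0, 0, 3939/173]
5 nonzero rows, so rank(T) = 5.
T has 5 columns; by rank–nullity, nullity = 5 − 5 = 0.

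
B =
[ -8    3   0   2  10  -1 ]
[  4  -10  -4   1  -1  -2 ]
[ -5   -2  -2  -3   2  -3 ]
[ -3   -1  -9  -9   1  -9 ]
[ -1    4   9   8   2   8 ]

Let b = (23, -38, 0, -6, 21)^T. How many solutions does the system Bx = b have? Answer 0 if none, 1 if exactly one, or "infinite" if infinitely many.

infinite

Row reduce the augmented matrix [B | b].
R2 ← R2 + (1/2)·R1: [0, -17/2, -4, 2, 4, -5/2, -53/2]
R3 ← R3 − (5/8)·R1: [0, -31/8, -2, -17/4, -17/4, -19/8, -115/8]
R4 ← R4 − (3/8)·R1: [0, -17/8, -9, -39/4, -11/4, -69/8, -117/8]
R5 ← R5 − (1/8)·R1: [0, 29/8, 9, 31/4, 3/4, 65/8, 145/8]
R3 ← R3 − (31/68)·R2: [0, 0, -3/17, -351/68, -413/68, -21/17, -39/17]
R4 ← R4 − (1/4)·R2: [0, 0, -8, -41/4, -15/4, -8, -8]
R5 ← R5 + (29/68)·R2: [0, 0, 124/17, 585/68, 167/68, 120/17, 116/17]
R4 ← R4 − (136/3)·R3: [0, 0, 0, 895/4, 3259/12, 48, 96]
R5 ← R5 + (124/3)·R3: [0, 0, 0, -819/4, -2983/12, -44, -88]
R5 ← R5 + (819/895)·R4: [0, 0, 0, 0, -166/2685, -68/895, -136/895]
The echelon form has 5 nonzero rows, and every pivot lies in the first 6 columns, so rank(B) = rank([B|b]) = 5.
The system is consistent.
rank = 5 < 6 unknowns, so there are infinitely many solutions.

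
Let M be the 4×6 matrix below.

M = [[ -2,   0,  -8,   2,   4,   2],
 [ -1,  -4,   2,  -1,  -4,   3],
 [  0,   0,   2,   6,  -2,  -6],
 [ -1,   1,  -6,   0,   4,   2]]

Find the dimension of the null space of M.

Row reduce to echelon form.
R2 ← R2 − (1/2)·R1: [0, -4, 6, -2, -6, 2]
R4 ← R4 − (1/2)·R1: [0, 1, -2, -1, 2, 1]
R4 ← R4 + (1/4)·R2: [0, 0, -1/2, -3/2, 1/2, 3/2]
R4 ← R4 + (1/4)·R3: [0, 0, 0, 0, 0, 0]
3 nonzero rows, so rank(M) = 3.
M has 6 columns; by rank–nullity, nullity = 6 − 3 = 3.

3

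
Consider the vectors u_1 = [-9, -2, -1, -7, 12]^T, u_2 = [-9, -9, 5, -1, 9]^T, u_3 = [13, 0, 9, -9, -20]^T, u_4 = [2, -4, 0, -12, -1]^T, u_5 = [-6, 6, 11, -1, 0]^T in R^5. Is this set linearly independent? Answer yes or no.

Form the matrix with these vectors as rows and row reduce.
R2 ← R2 − R1: [0, -7, 6, 6, -3]
R3 ← R3 + (13/9)·R1: [0, -26/9, 68/9, -172/9, -8/3]
R4 ← R4 + (2/9)·R1: [0, -40/9, -2/9, -122/9, 5/3]
R5 ← R5 − (2/3)·R1: [0, 22/3, 35/3, 11/3, -8]
R3 ← R3 − (26/63)·R2: [0, 0, 320/63, -1360/63, -10/7]
R4 ← R4 − (40/63)·R2: [0, 0, -254/63, -1094/63, 25/7]
R5 ← R5 + (22/21)·R2: [0, 0, 377/21, 209/21, -78/7]
R4 ← R4 + (127/160)·R3: [0, 0, 0, -69/2, 39/16]
R5 ← R5 − (1131/320)·R3: [0, 0, 0, 345/4, -195/32]
R5 ← R5 + (5/2)·R4: [0, 0, 0, 0, 0]
4 nonzero rows, so the 5 vectors span a space of dimension 4.
Since 4 < 5, the vectors are linearly dependent.

no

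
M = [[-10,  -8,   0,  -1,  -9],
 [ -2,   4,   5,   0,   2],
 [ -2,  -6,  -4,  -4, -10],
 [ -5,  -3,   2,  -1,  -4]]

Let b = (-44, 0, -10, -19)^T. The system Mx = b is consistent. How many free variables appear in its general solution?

Row reduce the augmented matrix [M | b].
R2 ← R2 − (1/5)·R1: [0, 28/5, 5, 1/5, 19/5, 44/5]
R3 ← R3 − (1/5)·R1: [0, -22/5, -4, -19/5, -41/5, -6/5]
R4 ← R4 − (1/2)·R1: [0, 1, 2, -1/2, 1/2, 3]
R3 ← R3 + (11/14)·R2: [0, 0, -1/14, -51/14, -73/14, 40/7]
R4 ← R4 − (5/28)·R2: [0, 0, 31/28, -15/28, -5/28, 10/7]
R4 ← R4 + (31/2)·R3: [0, 0, 0, -57, -81, 90]
The echelon form has 4 nonzero rows, and every pivot lies in the first 5 columns, so rank(M) = rank([M|b]) = 4.
The system is consistent.
Free variables = (unknowns) − (rank) = 5 − 4 = 1.

1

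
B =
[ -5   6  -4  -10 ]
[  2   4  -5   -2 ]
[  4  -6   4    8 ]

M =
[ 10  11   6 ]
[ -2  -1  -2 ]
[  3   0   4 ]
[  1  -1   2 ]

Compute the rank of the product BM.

2

First compute BM:
[[-84, -51, -78],
 [ -5,  20, -20],
 [ 72,  42,  68]]
Now row reduce the product.
R2 ← R2 − (5/84)·R1: [0, 645/28, -215/14]
R3 ← R3 + (6/7)·R1: [0, -12/7, 8/7]
R3 ← R3 + (16/215)·R2: [0, 0, 0]
2 nonzero rows, so rank(BM) = 2.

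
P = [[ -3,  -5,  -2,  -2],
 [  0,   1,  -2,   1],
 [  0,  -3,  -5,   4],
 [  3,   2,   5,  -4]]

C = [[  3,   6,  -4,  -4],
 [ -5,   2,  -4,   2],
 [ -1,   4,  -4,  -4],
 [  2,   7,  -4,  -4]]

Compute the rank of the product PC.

4

First compute PC:
[[ 14, -50,  48,  18],
 [ -1,   1,   0,   6],
 [ 28,   2,  16,  -2],
 [-14,  14, -24, -12]]
Now row reduce the product.
R2 ← R2 + (1/14)·R1: [0, -18/7, 24/7, 51/7]
R3 ← R3 − (2)·R1: [0, 102, -80, -38]
R4 ← R4 + R1: [0, -36, 24, 6]
R3 ← R3 + (119/3)·R2: [0, 0, 56, 251]
R4 ← R4 − (14)·R2: [0, 0, -24, -96]
R4 ← R4 + (3/7)·R3: [0, 0, 0, 81/7]
4 nonzero rows, so rank(PC) = 4.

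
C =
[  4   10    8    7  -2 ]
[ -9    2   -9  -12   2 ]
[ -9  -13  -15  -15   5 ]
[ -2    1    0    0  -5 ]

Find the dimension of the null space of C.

Row reduce to echelon form.
R2 ← R2 + (9/4)·R1: [0, 49/2, 9, 15/4, -5/2]
R3 ← R3 + (9/4)·R1: [0, 19/2, 3, 3/4, 1/2]
R4 ← R4 + (1/2)·R1: [0, 6, 4, 7/2, -6]
R3 ← R3 − (19/49)·R2: [0, 0, -24/49, -69/98, 72/49]
R4 ← R4 − (12/49)·R2: [0, 0, 88/49, 253/98, -264/49]
R4 ← R4 + (11/3)·R3: [0, 0, 0, 0, 0]
3 nonzero rows, so rank(C) = 3.
C has 5 columns; by rank–nullity, nullity = 5 − 3 = 2.

2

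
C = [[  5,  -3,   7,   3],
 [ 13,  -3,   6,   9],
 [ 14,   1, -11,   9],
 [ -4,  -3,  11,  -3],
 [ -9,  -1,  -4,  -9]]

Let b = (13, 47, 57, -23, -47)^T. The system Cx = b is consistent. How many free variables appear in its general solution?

Row reduce the augmented matrix [C | b].
R2 ← R2 − (13/5)·R1: [0, 24/5, -61/5, 6/5, 66/5]
R3 ← R3 − (14/5)·R1: [0, 47/5, -153/5, 3/5, 103/5]
R4 ← R4 + (4/5)·R1: [0, -27/5, 83/5, -3/5, -63/5]
R5 ← R5 + (9/5)·R1: [0, -32/5, 43/5, -18/5, -118/5]
R3 ← R3 − (47/24)·R2: [0, 0, -161/24, -7/4, -21/4]
R4 ← R4 + (9/8)·R2: [0, 0, 23/8, 3/4, 9/4]
R5 ← R5 + (4/3)·R2: [0, 0, -23/3, -2, -6]
R4 ← R4 + (3/7)·R3: [0, 0, 0, 0, 0]
R5 ← R5 − (8/7)·R3: [0, 0, 0, 0, 0]
The echelon form has 3 nonzero rows, and every pivot lies in the first 4 columns, so rank(C) = rank([C|b]) = 3.
The system is consistent.
Free variables = (unknowns) − (rank) = 4 − 3 = 1.

1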